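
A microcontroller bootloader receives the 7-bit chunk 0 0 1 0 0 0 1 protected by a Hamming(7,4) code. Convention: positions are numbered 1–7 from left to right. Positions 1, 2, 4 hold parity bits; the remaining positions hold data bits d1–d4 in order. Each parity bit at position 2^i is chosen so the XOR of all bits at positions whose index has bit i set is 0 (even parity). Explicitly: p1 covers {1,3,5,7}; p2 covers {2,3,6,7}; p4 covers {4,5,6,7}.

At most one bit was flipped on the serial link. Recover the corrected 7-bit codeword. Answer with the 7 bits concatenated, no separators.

s1 (pos 1,3,5,7): 0⊕1⊕0⊕1 = 0
s2 (pos 2,3,6,7): 0⊕1⊕0⊕1 = 0
s4 (pos 4,5,6,7): 0⊕0⊕0⊕1 = 1
Syndrome s4…s1 = 100 → error at position 4.
Flip position 4: 0010001 → 0011001

0011001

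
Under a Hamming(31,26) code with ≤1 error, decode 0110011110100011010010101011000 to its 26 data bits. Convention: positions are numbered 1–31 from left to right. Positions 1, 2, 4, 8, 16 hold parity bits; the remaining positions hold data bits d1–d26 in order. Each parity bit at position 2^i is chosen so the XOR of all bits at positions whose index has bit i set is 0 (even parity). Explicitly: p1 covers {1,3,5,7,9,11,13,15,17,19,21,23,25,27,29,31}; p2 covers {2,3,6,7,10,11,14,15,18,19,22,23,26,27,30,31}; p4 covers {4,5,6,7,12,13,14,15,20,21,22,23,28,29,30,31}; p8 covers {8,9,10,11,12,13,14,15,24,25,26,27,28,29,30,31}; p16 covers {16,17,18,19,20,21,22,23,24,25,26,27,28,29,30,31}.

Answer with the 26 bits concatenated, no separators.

10111010001010010101001000

s1 (pos 1,3,5,7,9,11,13,15,17,19,21,23,25,27,29,31): 0⊕1⊕0⊕1⊕1⊕1⊕0⊕1⊕0⊕0⊕1⊕1⊕1⊕1⊕0⊕0 = 1
s2 (pos 2,3,6,7,10,11,14,15,18,19,22,23,26,27,30,31): 1⊕1⊕1⊕1⊕0⊕1⊕0⊕1⊕1⊕0⊕0⊕1⊕0⊕1⊕0⊕0 = 1
s4 (pos 4,5,6,7,12,13,14,15,20,21,22,23,28,29,30,31): 0⊕0⊕1⊕1⊕0⊕0⊕0⊕1⊕0⊕1⊕0⊕1⊕1⊕0⊕0⊕0 = 0
s8 (pos 8,9,10,11,12,13,14,15,24,25,26,27,28,29,30,31): 1⊕1⊕0⊕1⊕0⊕0⊕0⊕1⊕0⊕1⊕0⊕1⊕1⊕0⊕0⊕0 = 1
s16 (pos 16,17,18,19,20,21,22,23,24,25,26,27,28,29,30,31): 1⊕0⊕1⊕0⊕0⊕1⊕0⊕1⊕0⊕1⊕0⊕1⊕1⊕0⊕0⊕0 = 1
Syndrome s16…s1 = 11011 → error at position 27.
Flip position 27: 0110011110100011010010101011000 → 0110011110100011010010101001000
Read data bits from positions 3,5,6,7,9,10,11,12,13,14,15,17,18,19,20,21,22,23,24,25,26,27,28,29,30,31: 10111010001010010101001000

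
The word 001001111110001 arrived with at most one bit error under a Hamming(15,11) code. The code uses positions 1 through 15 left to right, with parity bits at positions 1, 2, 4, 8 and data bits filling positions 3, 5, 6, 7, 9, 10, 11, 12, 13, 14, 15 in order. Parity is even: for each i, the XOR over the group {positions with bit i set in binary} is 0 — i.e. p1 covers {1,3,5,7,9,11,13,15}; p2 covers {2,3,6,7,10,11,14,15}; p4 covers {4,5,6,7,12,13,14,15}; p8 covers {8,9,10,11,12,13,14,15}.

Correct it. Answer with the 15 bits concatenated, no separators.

s1 (pos 1,3,5,7,9,11,13,15): 0⊕1⊕0⊕1⊕1⊕1⊕0⊕1 = 1
s2 (pos 2,3,6,7,10,11,14,15): 0⊕1⊕1⊕1⊕1⊕1⊕0⊕1 = 0
s4 (pos 4,5,6,7,12,13,14,15): 0⊕0⊕1⊕1⊕0⊕0⊕0⊕1 = 1
s8 (pos 8,9,10,11,12,13,14,15): 1⊕1⊕1⊕1⊕0⊕0⊕0⊕1 = 1
Syndrome s8…s1 = 1101 → error at position 13.
Flip position 13: 001001111110001 → 001001111110101

001001111110101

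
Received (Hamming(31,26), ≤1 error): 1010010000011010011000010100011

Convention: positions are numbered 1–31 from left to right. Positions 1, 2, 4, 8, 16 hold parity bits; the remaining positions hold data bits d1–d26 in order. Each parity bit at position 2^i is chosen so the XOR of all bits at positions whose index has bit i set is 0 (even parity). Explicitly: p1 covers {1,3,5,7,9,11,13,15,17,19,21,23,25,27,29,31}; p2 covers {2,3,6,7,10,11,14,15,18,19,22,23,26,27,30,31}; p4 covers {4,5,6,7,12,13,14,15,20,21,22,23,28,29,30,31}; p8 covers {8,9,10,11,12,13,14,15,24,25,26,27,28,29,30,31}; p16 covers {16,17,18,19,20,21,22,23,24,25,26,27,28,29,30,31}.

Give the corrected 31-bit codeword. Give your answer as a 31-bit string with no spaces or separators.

s1 (pos 1,3,5,7,9,11,13,15,17,19,21,23,25,27,29,31): 1⊕1⊕0⊕0⊕0⊕0⊕1⊕1⊕0⊕1⊕0⊕0⊕0⊕0⊕0⊕1 = 0
s2 (pos 2,3,6,7,10,11,14,15,18,19,22,23,26,27,30,31): 0⊕1⊕1⊕0⊕0⊕0⊕0⊕1⊕1⊕1⊕0⊕0⊕1⊕0⊕1⊕1 = 0
s4 (pos 4,5,6,7,12,13,14,15,20,21,22,23,28,29,30,31): 0⊕0⊕1⊕0⊕1⊕1⊕0⊕1⊕0⊕0⊕0⊕0⊕0⊕0⊕1⊕1 = 0
s8 (pos 8,9,10,11,12,13,14,15,24,25,26,27,28,29,30,31): 0⊕0⊕0⊕0⊕1⊕1⊕0⊕1⊕1⊕0⊕1⊕0⊕0⊕0⊕1⊕1 = 1
s16 (pos 16,17,18,19,20,21,22,23,24,25,26,27,28,29,30,31): 0⊕0⊕1⊕1⊕0⊕0⊕0⊕0⊕1⊕0⊕1⊕0⊕0⊕0⊕1⊕1 = 0
Syndrome s16…s1 = 01000 → error at position 8.
Flip position 8: 1010010000011010011000010100011 → 1010010100011010011000010100011

1010010100011010011000010100011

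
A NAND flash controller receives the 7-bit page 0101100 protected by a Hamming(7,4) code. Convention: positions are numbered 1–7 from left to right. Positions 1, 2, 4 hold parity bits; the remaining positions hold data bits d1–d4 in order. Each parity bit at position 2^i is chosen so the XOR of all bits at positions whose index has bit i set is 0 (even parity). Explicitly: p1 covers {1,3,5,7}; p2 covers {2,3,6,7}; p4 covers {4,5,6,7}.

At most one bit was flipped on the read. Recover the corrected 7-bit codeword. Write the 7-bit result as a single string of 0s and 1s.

s1 (pos 1,3,5,7): 0⊕0⊕1⊕0 = 1
s2 (pos 2,3,6,7): 1⊕0⊕0⊕0 = 1
s4 (pos 4,5,6,7): 1⊕1⊕0⊕0 = 0
Syndrome s4…s1 = 011 → error at position 3.
Flip position 3: 0101100 → 0111100

0111100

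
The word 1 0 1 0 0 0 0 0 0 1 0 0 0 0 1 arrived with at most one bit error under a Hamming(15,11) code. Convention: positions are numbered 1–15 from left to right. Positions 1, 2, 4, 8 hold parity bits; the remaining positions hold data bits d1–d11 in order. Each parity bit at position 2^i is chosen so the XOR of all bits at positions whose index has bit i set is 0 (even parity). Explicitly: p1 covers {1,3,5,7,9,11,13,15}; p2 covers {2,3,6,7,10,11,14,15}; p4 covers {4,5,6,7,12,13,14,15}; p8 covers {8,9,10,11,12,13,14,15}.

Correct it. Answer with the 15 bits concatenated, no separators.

101000100100001

s1 (pos 1,3,5,7,9,11,13,15): 1⊕1⊕0⊕0⊕0⊕0⊕0⊕1 = 1
s2 (pos 2,3,6,7,10,11,14,15): 0⊕1⊕0⊕0⊕1⊕0⊕0⊕1 = 1
s4 (pos 4,5,6,7,12,13,14,15): 0⊕0⊕0⊕0⊕0⊕0⊕0⊕1 = 1
s8 (pos 8,9,10,11,12,13,14,15): 0⊕0⊕1⊕0⊕0⊕0⊕0⊕1 = 0
Syndrome s8…s1 = 0111 → error at position 7.
Flip position 7: 101000000100001 → 101000100100001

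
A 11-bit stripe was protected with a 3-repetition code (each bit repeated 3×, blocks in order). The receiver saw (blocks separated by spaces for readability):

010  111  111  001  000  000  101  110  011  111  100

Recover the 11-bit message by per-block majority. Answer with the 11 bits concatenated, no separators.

Block 1 (010): 1 one → 0
Block 2 (111): 3 ones → 1
Block 3 (111): 3 ones → 1
Block 4 (001): 1 one → 0
Block 5 (000): 0 ones → 0
Block 6 (000): 0 ones → 0
Block 7 (101): 2 ones → 1
Block 8 (110): 2 ones → 1
Block 9 (011): 2 ones → 1
Block 10 (111): 3 ones → 1
Block 11 (100): 1 one → 0

01100011110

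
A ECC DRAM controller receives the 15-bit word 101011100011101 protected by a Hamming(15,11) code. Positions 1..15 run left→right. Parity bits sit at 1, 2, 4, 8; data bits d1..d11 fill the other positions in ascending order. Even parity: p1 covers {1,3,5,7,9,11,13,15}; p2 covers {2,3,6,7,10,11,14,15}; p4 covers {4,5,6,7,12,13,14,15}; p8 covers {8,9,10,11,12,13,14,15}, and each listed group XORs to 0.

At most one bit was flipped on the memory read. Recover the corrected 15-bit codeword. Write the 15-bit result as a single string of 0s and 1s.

100011100011101

s1 (pos 1,3,5,7,9,11,13,15): 1⊕1⊕1⊕1⊕0⊕1⊕1⊕1 = 1
s2 (pos 2,3,6,7,10,11,14,15): 0⊕1⊕1⊕1⊕0⊕1⊕0⊕1 = 1
s4 (pos 4,5,6,7,12,13,14,15): 0⊕1⊕1⊕1⊕1⊕1⊕0⊕1 = 0
s8 (pos 8,9,10,11,12,13,14,15): 0⊕0⊕0⊕1⊕1⊕1⊕0⊕1 = 0
Syndrome s8…s1 = 0011 → error at position 3.
Flip position 3: 101011100011101 → 100011100011101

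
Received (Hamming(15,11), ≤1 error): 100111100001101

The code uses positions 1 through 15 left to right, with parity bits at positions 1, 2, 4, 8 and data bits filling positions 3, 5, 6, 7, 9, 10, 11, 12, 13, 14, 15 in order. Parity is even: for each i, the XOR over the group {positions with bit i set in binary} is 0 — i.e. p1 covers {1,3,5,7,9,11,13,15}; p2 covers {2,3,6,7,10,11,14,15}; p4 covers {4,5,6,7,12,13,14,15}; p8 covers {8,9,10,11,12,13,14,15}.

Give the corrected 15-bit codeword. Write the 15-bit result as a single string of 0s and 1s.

100111100001100

s1 (pos 1,3,5,7,9,11,13,15): 1⊕0⊕1⊕1⊕0⊕0⊕1⊕1 = 1
s2 (pos 2,3,6,7,10,11,14,15): 0⊕0⊕1⊕1⊕0⊕0⊕0⊕1 = 1
s4 (pos 4,5,6,7,12,13,14,15): 1⊕1⊕1⊕1⊕1⊕1⊕0⊕1 = 1
s8 (pos 8,9,10,11,12,13,14,15): 0⊕0⊕0⊕0⊕1⊕1⊕0⊕1 = 1
Syndrome s8…s1 = 1111 → error at position 15.
Flip position 15: 100111100001101 → 100111100001100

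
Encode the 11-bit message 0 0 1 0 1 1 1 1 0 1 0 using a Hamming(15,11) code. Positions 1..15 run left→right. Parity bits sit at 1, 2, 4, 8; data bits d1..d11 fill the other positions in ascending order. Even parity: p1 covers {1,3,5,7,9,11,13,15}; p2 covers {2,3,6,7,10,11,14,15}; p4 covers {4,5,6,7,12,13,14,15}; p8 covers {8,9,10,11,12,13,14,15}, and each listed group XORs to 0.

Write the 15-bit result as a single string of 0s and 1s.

000101011111010

Place data at non-parity positions: p1 p2 0 p4 0 1 0 p8 1 1 1 1 0 1 0
p1 (pos 1,3,5,7,9,11,13,15): XOR of data positions = 0⊕0⊕0⊕1⊕1⊕0⊕0 = 0
p2 (pos 2,3,6,7,10,11,14,15): XOR of data positions = 0⊕1⊕0⊕1⊕1⊕1⊕0 = 0
p4 (pos 4,5,6,7,12,13,14,15): XOR of data positions = 0⊕1⊕0⊕1⊕0⊕1⊕0 = 1
p8 (pos 8,9,10,11,12,13,14,15): XOR of data positions = 1⊕1⊕1⊕1⊕0⊕1⊕0 = 1
Codeword: 000101011111010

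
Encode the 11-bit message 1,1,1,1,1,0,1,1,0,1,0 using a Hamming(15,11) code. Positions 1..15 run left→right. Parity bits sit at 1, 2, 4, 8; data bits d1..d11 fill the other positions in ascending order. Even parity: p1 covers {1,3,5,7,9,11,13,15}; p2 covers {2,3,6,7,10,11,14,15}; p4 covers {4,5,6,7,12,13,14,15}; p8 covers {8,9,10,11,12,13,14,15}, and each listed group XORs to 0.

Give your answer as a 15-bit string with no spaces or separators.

Place data at non-parity positions: p1 p2 1 p4 1 1 1 p8 1 0 1 1 0 1 0
p1 (pos 1,3,5,7,9,11,13,15): XOR of data positions = 1⊕1⊕1⊕1⊕1⊕0⊕0 = 1
p2 (pos 2,3,6,7,10,11,14,15): XOR of data positions = 1⊕1⊕1⊕0⊕1⊕1⊕0 = 1
p4 (pos 4,5,6,7,12,13,14,15): XOR of data positions = 1⊕1⊕1⊕1⊕0⊕1⊕0 = 1
p8 (pos 8,9,10,11,12,13,14,15): XOR of data positions = 1⊕0⊕1⊕1⊕0⊕1⊕0 = 0
Codeword: 111111101011010

111111101011010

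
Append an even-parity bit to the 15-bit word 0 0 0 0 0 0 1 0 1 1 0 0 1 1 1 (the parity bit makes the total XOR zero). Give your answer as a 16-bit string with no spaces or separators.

0000001011001110

XOR of the 15 data bits: 0⊕0⊕0⊕0⊕0⊕0⊕1⊕0⊕1⊕1⊕0⊕0⊕1⊕1⊕1 = 0
Parity bit = 0 (so all 16 bits XOR to 0).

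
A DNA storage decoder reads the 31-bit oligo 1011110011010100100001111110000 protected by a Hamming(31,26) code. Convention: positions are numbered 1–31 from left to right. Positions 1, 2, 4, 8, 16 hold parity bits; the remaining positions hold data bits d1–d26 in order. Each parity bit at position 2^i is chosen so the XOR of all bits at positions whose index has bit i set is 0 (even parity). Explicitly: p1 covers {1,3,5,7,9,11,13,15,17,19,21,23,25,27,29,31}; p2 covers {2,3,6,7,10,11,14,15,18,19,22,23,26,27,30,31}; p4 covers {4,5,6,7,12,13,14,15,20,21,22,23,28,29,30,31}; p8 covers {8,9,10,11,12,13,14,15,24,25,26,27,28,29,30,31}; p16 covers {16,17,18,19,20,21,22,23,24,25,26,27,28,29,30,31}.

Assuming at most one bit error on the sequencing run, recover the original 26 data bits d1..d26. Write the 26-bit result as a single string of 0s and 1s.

11101101010100101111110000

s1 (pos 1,3,5,7,9,11,13,15,17,19,21,23,25,27,29,31): 1⊕1⊕1⊕0⊕1⊕0⊕0⊕0⊕1⊕0⊕0⊕1⊕1⊕1⊕0⊕0 = 0
s2 (pos 2,3,6,7,10,11,14,15,18,19,22,23,26,27,30,31): 0⊕1⊕1⊕0⊕1⊕0⊕1⊕0⊕0⊕0⊕1⊕1⊕1⊕1⊕0⊕0 = 0
s4 (pos 4,5,6,7,12,13,14,15,20,21,22,23,28,29,30,31): 1⊕1⊕1⊕0⊕1⊕0⊕1⊕0⊕0⊕0⊕1⊕1⊕0⊕0⊕0⊕0 = 1
s8 (pos 8,9,10,11,12,13,14,15,24,25,26,27,28,29,30,31): 0⊕1⊕1⊕0⊕1⊕0⊕1⊕0⊕1⊕1⊕1⊕1⊕0⊕0⊕0⊕0 = 0
s16 (pos 16,17,18,19,20,21,22,23,24,25,26,27,28,29,30,31): 0⊕1⊕0⊕0⊕0⊕0⊕1⊕1⊕1⊕1⊕1⊕1⊕0⊕0⊕0⊕0 = 1
Syndrome s16…s1 = 10100 → error at position 20.
Flip position 20: 1011110011010100100001111110000 → 1011110011010100100101111110000
Read data bits from positions 3,5,6,7,9,10,11,12,13,14,15,17,18,19,20,21,22,23,24,25,26,27,28,29,30,31: 11101101010100101111110000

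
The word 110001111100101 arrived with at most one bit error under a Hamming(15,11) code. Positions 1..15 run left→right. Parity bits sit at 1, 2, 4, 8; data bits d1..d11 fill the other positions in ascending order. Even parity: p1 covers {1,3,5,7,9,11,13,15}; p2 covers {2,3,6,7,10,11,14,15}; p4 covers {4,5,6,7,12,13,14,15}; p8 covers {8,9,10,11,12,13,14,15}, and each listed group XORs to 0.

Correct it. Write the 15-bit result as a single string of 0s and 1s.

s1 (pos 1,3,5,7,9,11,13,15): 1⊕0⊕0⊕1⊕1⊕0⊕1⊕1 = 1
s2 (pos 2,3,6,7,10,11,14,15): 1⊕0⊕1⊕1⊕1⊕0⊕0⊕1 = 1
s4 (pos 4,5,6,7,12,13,14,15): 0⊕0⊕1⊕1⊕0⊕1⊕0⊕1 = 0
s8 (pos 8,9,10,11,12,13,14,15): 1⊕1⊕1⊕0⊕0⊕1⊕0⊕1 = 1
Syndrome s8…s1 = 1011 → error at position 11.
Flip position 11: 110001111100101 → 110001111110101

110001111110101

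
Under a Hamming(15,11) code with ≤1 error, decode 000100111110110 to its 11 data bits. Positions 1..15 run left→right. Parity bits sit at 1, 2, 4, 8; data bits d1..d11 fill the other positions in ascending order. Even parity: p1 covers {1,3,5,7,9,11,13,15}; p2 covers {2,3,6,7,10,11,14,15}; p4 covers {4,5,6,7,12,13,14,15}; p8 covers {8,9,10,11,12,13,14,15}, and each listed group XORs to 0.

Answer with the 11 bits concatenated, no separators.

00011110110

s1 (pos 1,3,5,7,9,11,13,15): 0⊕0⊕0⊕1⊕1⊕1⊕1⊕0 = 0
s2 (pos 2,3,6,7,10,11,14,15): 0⊕0⊕0⊕1⊕1⊕1⊕1⊕0 = 0
s4 (pos 4,5,6,7,12,13,14,15): 1⊕0⊕0⊕1⊕0⊕1⊕1⊕0 = 0
s8 (pos 8,9,10,11,12,13,14,15): 1⊕1⊕1⊕1⊕0⊕1⊕1⊕0 = 0
Syndrome s8…s1 = 0000 → no error.
Read data bits from positions 3,5,6,7,9,10,11,12,13,14,15: 00011110110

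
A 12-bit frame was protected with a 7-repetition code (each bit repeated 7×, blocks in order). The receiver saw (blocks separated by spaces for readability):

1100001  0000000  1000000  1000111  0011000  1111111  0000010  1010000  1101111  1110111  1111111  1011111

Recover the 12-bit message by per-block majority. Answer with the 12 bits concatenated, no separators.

Block 1 (1100001): 3 ones → 0
Block 2 (0000000): 0 ones → 0
Block 3 (1000000): 1 one → 0
Block 4 (1000111): 4 ones → 1
Block 5 (0011000): 2 ones → 0
Block 6 (1111111): 7 ones → 1
Block 7 (0000010): 1 one → 0
Block 8 (1010000): 2 ones → 0
Block 9 (1101111): 6 ones → 1
Block 10 (1110111): 6 ones → 1
Block 11 (1111111): 7 ones → 1
Block 12 (1011111): 6 ones → 1

000101001111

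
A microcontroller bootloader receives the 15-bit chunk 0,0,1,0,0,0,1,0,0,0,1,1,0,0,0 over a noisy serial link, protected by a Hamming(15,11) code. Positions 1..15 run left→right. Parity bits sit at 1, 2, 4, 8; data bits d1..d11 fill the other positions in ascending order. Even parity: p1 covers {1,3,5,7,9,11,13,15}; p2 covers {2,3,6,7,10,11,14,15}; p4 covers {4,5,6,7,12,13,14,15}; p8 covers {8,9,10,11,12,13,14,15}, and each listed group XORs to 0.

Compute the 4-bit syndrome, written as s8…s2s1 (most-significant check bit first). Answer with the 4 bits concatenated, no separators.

s1 (pos 1,3,5,7,9,11,13,15): 0⊕1⊕0⊕1⊕0⊕1⊕0⊕0 = 1
s2 (pos 2,3,6,7,10,11,14,15): 0⊕1⊕0⊕1⊕0⊕1⊕0⊕0 = 1
s4 (pos 4,5,6,7,12,13,14,15): 0⊕0⊕0⊕1⊕1⊕0⊕0⊕0 = 0
s8 (pos 8,9,10,11,12,13,14,15): 0⊕0⊕0⊕1⊕1⊕0⊕0⊕0 = 0
Syndrome s8…s1 = 0011 → error at position 3.

0011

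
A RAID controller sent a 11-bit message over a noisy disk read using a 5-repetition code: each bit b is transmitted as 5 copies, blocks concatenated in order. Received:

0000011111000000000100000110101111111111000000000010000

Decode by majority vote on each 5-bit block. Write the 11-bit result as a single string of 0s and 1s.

Block 1 (00000): 0 ones → 0
Block 2 (11111): 5 ones → 1
Block 3 (00000): 0 ones → 0
Block 4 (00001): 1 one → 0
Block 5 (00000): 0 ones → 0
Block 6 (11010): 3 ones → 1
Block 7 (11111): 5 ones → 1
Block 8 (11111): 5 ones → 1
Block 9 (00000): 0 ones → 0
Block 10 (00000): 0 ones → 0
Block 11 (10000): 1 one → 0

01000111000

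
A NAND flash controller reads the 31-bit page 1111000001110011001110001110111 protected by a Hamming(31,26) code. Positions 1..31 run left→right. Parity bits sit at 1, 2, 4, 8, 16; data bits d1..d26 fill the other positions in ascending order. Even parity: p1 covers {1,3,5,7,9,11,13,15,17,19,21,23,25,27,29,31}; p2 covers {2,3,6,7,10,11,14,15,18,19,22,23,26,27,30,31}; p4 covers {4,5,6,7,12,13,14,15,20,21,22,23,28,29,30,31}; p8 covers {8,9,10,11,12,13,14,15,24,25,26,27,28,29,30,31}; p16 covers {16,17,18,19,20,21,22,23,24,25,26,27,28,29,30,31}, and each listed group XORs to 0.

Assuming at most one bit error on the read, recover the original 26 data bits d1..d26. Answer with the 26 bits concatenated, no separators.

10000111001001110001110111

s1 (pos 1,3,5,7,9,11,13,15,17,19,21,23,25,27,29,31): 1⊕1⊕0⊕0⊕0⊕1⊕0⊕1⊕0⊕1⊕1⊕0⊕1⊕1⊕1⊕1 = 0
s2 (pos 2,3,6,7,10,11,14,15,18,19,22,23,26,27,30,31): 1⊕1⊕0⊕0⊕1⊕1⊕0⊕1⊕0⊕1⊕0⊕0⊕1⊕1⊕1⊕1 = 0
s4 (pos 4,5,6,7,12,13,14,15,20,21,22,23,28,29,30,31): 1⊕0⊕0⊕0⊕1⊕0⊕0⊕1⊕1⊕1⊕0⊕0⊕0⊕1⊕1⊕1 = 0
s8 (pos 8,9,10,11,12,13,14,15,24,25,26,27,28,29,30,31): 0⊕0⊕1⊕1⊕1⊕0⊕0⊕1⊕0⊕1⊕1⊕1⊕0⊕1⊕1⊕1 = 0
s16 (pos 16,17,18,19,20,21,22,23,24,25,26,27,28,29,30,31): 1⊕0⊕0⊕1⊕1⊕1⊕0⊕0⊕0⊕1⊕1⊕1⊕0⊕1⊕1⊕1 = 0
Syndrome s16…s1 = 00000 → no error.
Read data bits from positions 3,5,6,7,9,10,11,12,13,14,15,17,18,19,20,21,22,23,24,25,26,27,28,29,30,31: 10000111001001110001110111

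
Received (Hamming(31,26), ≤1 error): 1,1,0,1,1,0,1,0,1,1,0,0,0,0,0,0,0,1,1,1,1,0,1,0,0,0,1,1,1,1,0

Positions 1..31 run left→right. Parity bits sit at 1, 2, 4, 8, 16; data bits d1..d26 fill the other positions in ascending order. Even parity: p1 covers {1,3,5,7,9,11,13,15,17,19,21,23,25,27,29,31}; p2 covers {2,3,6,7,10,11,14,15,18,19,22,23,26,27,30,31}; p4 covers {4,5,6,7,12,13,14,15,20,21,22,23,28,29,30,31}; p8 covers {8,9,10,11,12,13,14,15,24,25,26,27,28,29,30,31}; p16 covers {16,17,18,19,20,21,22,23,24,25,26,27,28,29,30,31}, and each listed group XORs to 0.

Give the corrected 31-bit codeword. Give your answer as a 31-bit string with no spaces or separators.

s1 (pos 1,3,5,7,9,11,13,15,17,19,21,23,25,27,29,31): 1⊕0⊕1⊕1⊕1⊕0⊕0⊕0⊕0⊕1⊕1⊕1⊕0⊕1⊕1⊕0 = 1
s2 (pos 2,3,6,7,10,11,14,15,18,19,22,23,26,27,30,31): 1⊕0⊕0⊕1⊕1⊕0⊕0⊕0⊕1⊕1⊕0⊕1⊕0⊕1⊕1⊕0 = 0
s4 (pos 4,5,6,7,12,13,14,15,20,21,22,23,28,29,30,31): 1⊕1⊕0⊕1⊕0⊕0⊕0⊕0⊕1⊕1⊕0⊕1⊕1⊕1⊕1⊕0 = 1
s8 (pos 8,9,10,11,12,13,14,15,24,25,26,27,28,29,30,31): 0⊕1⊕1⊕0⊕0⊕0⊕0⊕0⊕0⊕0⊕0⊕1⊕1⊕1⊕1⊕0 = 0
s16 (pos 16,17,18,19,20,21,22,23,24,25,26,27,28,29,30,31): 0⊕0⊕1⊕1⊕1⊕1⊕0⊕1⊕0⊕0⊕0⊕1⊕1⊕1⊕1⊕0 = 1
Syndrome s16…s1 = 10101 → error at position 21.
Flip position 21: 1101101011000000011110100011110 → 1101101011000000011100100011110

1101101011000000011100100011110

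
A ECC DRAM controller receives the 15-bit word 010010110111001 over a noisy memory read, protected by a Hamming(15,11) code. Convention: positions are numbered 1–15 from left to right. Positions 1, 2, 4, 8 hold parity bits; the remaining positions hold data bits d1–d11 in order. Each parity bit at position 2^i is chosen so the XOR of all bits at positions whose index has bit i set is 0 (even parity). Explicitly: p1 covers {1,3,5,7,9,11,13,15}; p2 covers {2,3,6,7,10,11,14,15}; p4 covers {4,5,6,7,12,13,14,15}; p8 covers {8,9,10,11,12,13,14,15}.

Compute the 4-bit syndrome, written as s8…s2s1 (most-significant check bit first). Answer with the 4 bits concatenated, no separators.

s1 (pos 1,3,5,7,9,11,13,15): 0⊕0⊕1⊕1⊕0⊕1⊕0⊕1 = 0
s2 (pos 2,3,6,7,10,11,14,15): 1⊕0⊕0⊕1⊕1⊕1⊕0⊕1 = 1
s4 (pos 4,5,6,7,12,13,14,15): 0⊕1⊕0⊕1⊕1⊕0⊕0⊕1 = 0
s8 (pos 8,9,10,11,12,13,14,15): 1⊕0⊕1⊕1⊕1⊕0⊕0⊕1 = 1
Syndrome s8…s1 = 1010 → error at position 10.

1010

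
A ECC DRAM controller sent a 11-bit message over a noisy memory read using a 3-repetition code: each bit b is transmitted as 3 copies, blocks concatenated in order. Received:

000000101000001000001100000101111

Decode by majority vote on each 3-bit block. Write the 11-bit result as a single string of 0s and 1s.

00100000011

Block 1 (000): 0 ones → 0
Block 2 (000): 0 ones → 0
Block 3 (101): 2 ones → 1
Block 4 (000): 0 ones → 0
Block 5 (001): 1 one → 0
Block 6 (000): 0 ones → 0
Block 7 (001): 1 one → 0
Block 8 (100): 1 one → 0
Block 9 (000): 0 ones → 0
Block 10 (101): 2 ones → 1
Block 11 (111): 3 ones → 1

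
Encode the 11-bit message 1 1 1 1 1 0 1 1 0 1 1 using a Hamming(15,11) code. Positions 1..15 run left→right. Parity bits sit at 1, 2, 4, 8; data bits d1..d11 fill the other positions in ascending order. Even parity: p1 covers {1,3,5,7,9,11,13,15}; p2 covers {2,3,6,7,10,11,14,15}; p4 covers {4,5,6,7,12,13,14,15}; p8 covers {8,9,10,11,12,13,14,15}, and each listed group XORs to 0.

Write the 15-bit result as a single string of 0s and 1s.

001011111011011

Place data at non-parity positions: p1 p2 1 p4 1 1 1 p8 1 0 1 1 0 1 1
p1 (pos 1,3,5,7,9,11,13,15): XOR of data positions = 1⊕1⊕1⊕1⊕1⊕0⊕1 = 0
p2 (pos 2,3,6,7,10,11,14,15): XOR of data positions = 1⊕1⊕1⊕0⊕1⊕1⊕1 = 0
p4 (pos 4,5,6,7,12,13,14,15): XOR of data positions = 1⊕1⊕1⊕1⊕0⊕1⊕1 = 0
p8 (pos 8,9,10,11,12,13,14,15): XOR of data positions = 1⊕0⊕1⊕1⊕0⊕1⊕1 = 1
Codeword: 001011111011011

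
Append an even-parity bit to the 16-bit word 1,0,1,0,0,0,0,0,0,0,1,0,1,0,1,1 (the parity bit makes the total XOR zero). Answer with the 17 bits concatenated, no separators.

XOR of the 16 data bits: 1⊕0⊕1⊕0⊕0⊕0⊕0⊕0⊕0⊕0⊕1⊕0⊕1⊕0⊕1⊕1 = 0
Parity bit = 0 (so all 17 bits XOR to 0).

10100000001010110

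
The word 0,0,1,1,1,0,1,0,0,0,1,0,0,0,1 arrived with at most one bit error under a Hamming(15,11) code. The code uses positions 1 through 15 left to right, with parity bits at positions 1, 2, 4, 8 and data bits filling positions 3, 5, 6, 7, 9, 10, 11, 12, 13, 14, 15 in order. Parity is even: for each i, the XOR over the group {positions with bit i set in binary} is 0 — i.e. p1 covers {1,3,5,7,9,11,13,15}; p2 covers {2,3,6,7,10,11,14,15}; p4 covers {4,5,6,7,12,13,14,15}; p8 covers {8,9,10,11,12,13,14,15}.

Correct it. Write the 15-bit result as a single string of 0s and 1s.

s1 (pos 1,3,5,7,9,11,13,15): 0⊕1⊕1⊕1⊕0⊕1⊕0⊕1 = 1
s2 (pos 2,3,6,7,10,11,14,15): 0⊕1⊕0⊕1⊕0⊕1⊕0⊕1 = 0
s4 (pos 4,5,6,7,12,13,14,15): 1⊕1⊕0⊕1⊕0⊕0⊕0⊕1 = 0
s8 (pos 8,9,10,11,12,13,14,15): 0⊕0⊕0⊕1⊕0⊕0⊕0⊕1 = 0
Syndrome s8…s1 = 0001 → error at position 1.
Flip position 1: 001110100010001 → 101110100010001

101110100010001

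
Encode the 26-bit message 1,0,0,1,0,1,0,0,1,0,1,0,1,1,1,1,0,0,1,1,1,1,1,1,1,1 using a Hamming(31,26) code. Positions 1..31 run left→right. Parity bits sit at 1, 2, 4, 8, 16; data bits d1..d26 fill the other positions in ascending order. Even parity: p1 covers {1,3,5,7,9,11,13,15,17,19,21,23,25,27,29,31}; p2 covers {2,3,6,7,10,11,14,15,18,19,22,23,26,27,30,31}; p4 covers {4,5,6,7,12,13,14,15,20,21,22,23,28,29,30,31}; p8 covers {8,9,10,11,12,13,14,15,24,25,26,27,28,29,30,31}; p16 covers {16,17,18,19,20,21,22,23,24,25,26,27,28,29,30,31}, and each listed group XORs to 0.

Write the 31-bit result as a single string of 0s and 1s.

Place data at non-parity positions: p1 p2 1 p4 0 0 1 p8 0 1 0 0 1 0 1 p16 0 1 1 1 1 0 0 1 1 1 1 1 1 1 1
p1 (pos 1,3,5,7,9,11,13,15,17,19,21,23,25,27,29,31): XOR of data positions = 1⊕0⊕1⊕0⊕0⊕1⊕1⊕0⊕1⊕1⊕0⊕1⊕1⊕1⊕1 = 0
p2 (pos 2,3,6,7,10,11,14,15,18,19,22,23,26,27,30,31): XOR of data positions = 1⊕0⊕1⊕1⊕0⊕0⊕1⊕1⊕1⊕0⊕0⊕1⊕1⊕1⊕1 = 0
p4 (pos 4,5,6,7,12,13,14,15,20,21,22,23,28,29,30,31): XOR of data positions = 0⊕0⊕1⊕0⊕1⊕0⊕1⊕1⊕1⊕0⊕0⊕1⊕1⊕1⊕1 = 1
p8 (pos 8,9,10,11,12,13,14,15,24,25,26,27,28,29,30,31): XOR of data positions = 0⊕1⊕0⊕0⊕1⊕0⊕1⊕1⊕1⊕1⊕1⊕1⊕1⊕1⊕1 = 1
p16 (pos 16,17,18,19,20,21,22,23,24,25,26,27,28,29,30,31): XOR of data positions = 0⊕1⊕1⊕1⊕1⊕0⊕0⊕1⊕1⊕1⊕1⊕1⊕1⊕1⊕1 = 0
Codeword: 0011001101001010011110011111111

0011001101001010011110011111111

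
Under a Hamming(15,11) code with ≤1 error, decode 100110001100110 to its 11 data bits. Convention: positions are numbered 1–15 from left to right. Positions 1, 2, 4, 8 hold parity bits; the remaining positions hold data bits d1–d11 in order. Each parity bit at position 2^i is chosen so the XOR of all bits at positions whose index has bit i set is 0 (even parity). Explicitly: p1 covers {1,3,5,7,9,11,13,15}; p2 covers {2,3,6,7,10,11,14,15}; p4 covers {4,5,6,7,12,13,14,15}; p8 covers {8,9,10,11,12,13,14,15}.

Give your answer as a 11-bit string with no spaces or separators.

01001100110

s1 (pos 1,3,5,7,9,11,13,15): 1⊕0⊕1⊕0⊕1⊕0⊕1⊕0 = 0
s2 (pos 2,3,6,7,10,11,14,15): 0⊕0⊕0⊕0⊕1⊕0⊕1⊕0 = 0
s4 (pos 4,5,6,7,12,13,14,15): 1⊕1⊕0⊕0⊕0⊕1⊕1⊕0 = 0
s8 (pos 8,9,10,11,12,13,14,15): 0⊕1⊕1⊕0⊕0⊕1⊕1⊕0 = 0
Syndrome s8…s1 = 0000 → no error.
Read data bits from positions 3,5,6,7,9,10,11,12,13,14,15: 01001100110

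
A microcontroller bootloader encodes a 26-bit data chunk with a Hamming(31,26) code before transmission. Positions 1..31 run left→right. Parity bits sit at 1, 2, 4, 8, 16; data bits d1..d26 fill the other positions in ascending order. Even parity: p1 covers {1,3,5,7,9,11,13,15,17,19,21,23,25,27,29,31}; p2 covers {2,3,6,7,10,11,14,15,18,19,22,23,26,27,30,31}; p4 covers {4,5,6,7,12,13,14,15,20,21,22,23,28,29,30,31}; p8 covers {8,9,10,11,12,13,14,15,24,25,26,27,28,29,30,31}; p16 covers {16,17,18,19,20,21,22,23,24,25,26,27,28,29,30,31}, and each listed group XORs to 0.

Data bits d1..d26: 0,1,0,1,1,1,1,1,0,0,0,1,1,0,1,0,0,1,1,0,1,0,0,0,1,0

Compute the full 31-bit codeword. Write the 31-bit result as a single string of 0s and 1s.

0100101111110001110100110100010

Place data at non-parity positions: p1 p2 0 p4 1 0 1 p8 1 1 1 1 0 0 0 p16 1 1 0 1 0 0 1 1 0 1 0 0 0 1 0
p1 (pos 1,3,5,7,9,11,13,15,17,19,21,23,25,27,29,31): XOR of data positions = 0⊕1⊕1⊕1⊕1⊕0⊕0⊕1⊕0⊕0⊕1⊕0⊕0⊕0⊕0 = 0
p2 (pos 2,3,6,7,10,11,14,15,18,19,22,23,26,27,30,31): XOR of data positions = 0⊕0⊕1⊕1⊕1⊕0⊕0⊕1⊕0⊕0⊕1⊕1⊕0⊕1⊕0 = 1
p4 (pos 4,5,6,7,12,13,14,15,20,21,22,23,28,29,30,31): XOR of data positions = 1⊕0⊕1⊕1⊕0⊕0⊕0⊕1⊕0⊕0⊕1⊕0⊕0⊕1⊕0 = 0
p8 (pos 8,9,10,11,12,13,14,15,24,25,26,27,28,29,30,31): XOR of data positions = 1⊕1⊕1⊕1⊕0⊕0⊕0⊕1⊕0⊕1⊕0⊕0⊕0⊕1⊕0 = 1
p16 (pos 16,17,18,19,20,21,22,23,24,25,26,27,28,29,30,31): XOR of data positions = 1⊕1⊕0⊕1⊕0⊕0⊕1⊕1⊕0⊕1⊕0⊕0⊕0⊕1⊕0 = 1
Codeword: 0100101111110001110100110100010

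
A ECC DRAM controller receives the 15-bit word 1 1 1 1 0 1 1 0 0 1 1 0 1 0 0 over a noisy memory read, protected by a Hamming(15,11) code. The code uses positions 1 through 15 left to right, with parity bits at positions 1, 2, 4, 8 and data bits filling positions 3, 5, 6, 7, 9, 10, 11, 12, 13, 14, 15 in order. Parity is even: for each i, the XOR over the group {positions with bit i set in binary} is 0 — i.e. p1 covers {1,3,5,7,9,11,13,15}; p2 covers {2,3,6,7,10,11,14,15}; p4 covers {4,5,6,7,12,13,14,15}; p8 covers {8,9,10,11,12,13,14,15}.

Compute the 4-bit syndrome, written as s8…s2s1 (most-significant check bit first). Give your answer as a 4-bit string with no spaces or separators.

s1 (pos 1,3,5,7,9,11,13,15): 1⊕1⊕0⊕1⊕0⊕1⊕1⊕0 = 1
s2 (pos 2,3,6,7,10,11,14,15): 1⊕1⊕1⊕1⊕1⊕1⊕0⊕0 = 0
s4 (pos 4,5,6,7,12,13,14,15): 1⊕0⊕1⊕1⊕0⊕1⊕0⊕0 = 0
s8 (pos 8,9,10,11,12,13,14,15): 0⊕0⊕1⊕1⊕0⊕1⊕0⊕0 = 1
Syndrome s8…s1 = 1001 → error at position 9.

1001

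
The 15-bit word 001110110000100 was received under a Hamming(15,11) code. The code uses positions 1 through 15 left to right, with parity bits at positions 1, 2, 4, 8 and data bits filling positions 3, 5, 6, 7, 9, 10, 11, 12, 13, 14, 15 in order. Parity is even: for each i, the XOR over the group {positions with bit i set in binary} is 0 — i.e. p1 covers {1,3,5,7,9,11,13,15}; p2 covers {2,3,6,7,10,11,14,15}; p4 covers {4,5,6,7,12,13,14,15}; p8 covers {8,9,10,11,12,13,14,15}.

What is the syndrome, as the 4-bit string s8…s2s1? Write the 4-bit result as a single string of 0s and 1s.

0000

s1 (pos 1,3,5,7,9,11,13,15): 0⊕1⊕1⊕1⊕0⊕0⊕1⊕0 = 0
s2 (pos 2,3,6,7,10,11,14,15): 0⊕1⊕0⊕1⊕0⊕0⊕0⊕0 = 0
s4 (pos 4,5,6,7,12,13,14,15): 1⊕1⊕0⊕1⊕0⊕1⊕0⊕0 = 0
s8 (pos 8,9,10,11,12,13,14,15): 1⊕0⊕0⊕0⊕0⊕1⊕0⊕0 = 0
Syndrome s8…s1 = 0000 → no error.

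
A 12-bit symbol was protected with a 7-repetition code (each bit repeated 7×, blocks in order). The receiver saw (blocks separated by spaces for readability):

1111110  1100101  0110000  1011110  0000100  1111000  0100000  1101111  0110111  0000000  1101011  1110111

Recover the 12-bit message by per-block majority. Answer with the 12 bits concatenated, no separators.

110101011011

Block 1 (1111110): 6 ones → 1
Block 2 (1100101): 4 ones → 1
Block 3 (0110000): 2 ones → 0
Block 4 (1011110): 5 ones → 1
Block 5 (0000100): 1 one → 0
Block 6 (1111000): 4 ones → 1
Block 7 (0100000): 1 one → 0
Block 8 (1101111): 6 ones → 1
Block 9 (0110111): 5 ones → 1
Block 10 (0000000): 0 ones → 0
Block 11 (1101011): 5 ones → 1
Block 12 (1110111): 6 ones → 1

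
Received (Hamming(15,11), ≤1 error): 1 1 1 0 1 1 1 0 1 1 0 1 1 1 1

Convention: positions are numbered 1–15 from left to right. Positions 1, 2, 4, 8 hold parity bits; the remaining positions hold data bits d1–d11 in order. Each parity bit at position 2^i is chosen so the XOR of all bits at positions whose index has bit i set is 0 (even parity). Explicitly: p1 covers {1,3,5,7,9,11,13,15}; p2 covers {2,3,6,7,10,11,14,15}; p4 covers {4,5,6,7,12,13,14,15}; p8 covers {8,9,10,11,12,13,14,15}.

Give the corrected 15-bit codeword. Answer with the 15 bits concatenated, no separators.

111011001101111

s1 (pos 1,3,5,7,9,11,13,15): 1⊕1⊕1⊕1⊕1⊕0⊕1⊕1 = 1
s2 (pos 2,3,6,7,10,11,14,15): 1⊕1⊕1⊕1⊕1⊕0⊕1⊕1 = 1
s4 (pos 4,5,6,7,12,13,14,15): 0⊕1⊕1⊕1⊕1⊕1⊕1⊕1 = 1
s8 (pos 8,9,10,11,12,13,14,15): 0⊕1⊕1⊕0⊕1⊕1⊕1⊕1 = 0
Syndrome s8…s1 = 0111 → error at position 7.
Flip position 7: 111011101101111 → 111011001101111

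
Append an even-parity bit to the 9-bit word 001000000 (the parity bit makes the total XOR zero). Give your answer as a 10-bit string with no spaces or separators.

0010000001

XOR of the 9 data bits: 0⊕0⊕1⊕0⊕0⊕0⊕0⊕0⊕0 = 1
Parity bit = 1 (so all 10 bits XOR to 0).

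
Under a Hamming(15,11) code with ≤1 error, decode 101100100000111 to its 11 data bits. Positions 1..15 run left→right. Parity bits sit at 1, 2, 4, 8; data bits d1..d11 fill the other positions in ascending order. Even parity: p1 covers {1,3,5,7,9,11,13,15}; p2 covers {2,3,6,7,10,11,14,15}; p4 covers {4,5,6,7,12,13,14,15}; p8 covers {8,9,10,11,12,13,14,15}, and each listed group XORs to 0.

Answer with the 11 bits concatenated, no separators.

s1 (pos 1,3,5,7,9,11,13,15): 1⊕1⊕0⊕1⊕0⊕0⊕1⊕1 = 1
s2 (pos 2,3,6,7,10,11,14,15): 0⊕1⊕0⊕1⊕0⊕0⊕1⊕1 = 0
s4 (pos 4,5,6,7,12,13,14,15): 1⊕0⊕0⊕1⊕0⊕1⊕1⊕1 = 1
s8 (pos 8,9,10,11,12,13,14,15): 0⊕0⊕0⊕0⊕0⊕1⊕1⊕1 = 1
Syndrome s8…s1 = 1101 → error at position 13.
Flip position 13: 101100100000111 → 101100100000011
Read data bits from positions 3,5,6,7,9,10,11,12,13,14,15: 10010000011

10010000011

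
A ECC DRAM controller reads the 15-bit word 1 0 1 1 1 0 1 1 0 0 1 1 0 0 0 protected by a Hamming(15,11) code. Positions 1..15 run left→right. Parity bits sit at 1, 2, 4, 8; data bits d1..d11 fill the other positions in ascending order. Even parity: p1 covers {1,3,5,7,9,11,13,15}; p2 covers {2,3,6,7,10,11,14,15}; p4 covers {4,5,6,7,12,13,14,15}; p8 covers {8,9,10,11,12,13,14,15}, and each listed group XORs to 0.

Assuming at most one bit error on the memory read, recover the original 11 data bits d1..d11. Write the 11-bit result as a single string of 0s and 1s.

11010001000

s1 (pos 1,3,5,7,9,11,13,15): 1⊕1⊕1⊕1⊕0⊕1⊕0⊕0 = 1
s2 (pos 2,3,6,7,10,11,14,15): 0⊕1⊕0⊕1⊕0⊕1⊕0⊕0 = 1
s4 (pos 4,5,6,7,12,13,14,15): 1⊕1⊕0⊕1⊕1⊕0⊕0⊕0 = 0
s8 (pos 8,9,10,11,12,13,14,15): 1⊕0⊕0⊕1⊕1⊕0⊕0⊕0 = 1
Syndrome s8…s1 = 1011 → error at position 11.
Flip position 11: 101110110011000 → 101110110001000
Read data bits from positions 3,5,6,7,9,10,11,12,13,14,15: 11010001000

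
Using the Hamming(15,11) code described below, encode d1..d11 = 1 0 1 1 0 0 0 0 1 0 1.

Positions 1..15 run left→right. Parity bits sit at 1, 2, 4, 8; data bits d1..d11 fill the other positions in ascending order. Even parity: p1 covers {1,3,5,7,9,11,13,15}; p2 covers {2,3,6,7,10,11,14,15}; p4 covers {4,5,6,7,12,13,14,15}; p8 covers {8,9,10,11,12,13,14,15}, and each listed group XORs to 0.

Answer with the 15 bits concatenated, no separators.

Place data at non-parity positions: p1 p2 1 p4 0 1 1 p8 0 0 0 0 1 0 1
p1 (pos 1,3,5,7,9,11,13,15): XOR of data positions = 1⊕0⊕1⊕0⊕0⊕1⊕1 = 0
p2 (pos 2,3,6,7,10,11,14,15): XOR of data positions = 1⊕1⊕1⊕0⊕0⊕0⊕1 = 0
p4 (pos 4,5,6,7,12,13,14,15): XOR of data positions = 0⊕1⊕1⊕0⊕1⊕0⊕1 = 0
p8 (pos 8,9,10,11,12,13,14,15): XOR of data positions = 0⊕0⊕0⊕0⊕1⊕0⊕1 = 0
Codeword: 001001100000101

001001100000101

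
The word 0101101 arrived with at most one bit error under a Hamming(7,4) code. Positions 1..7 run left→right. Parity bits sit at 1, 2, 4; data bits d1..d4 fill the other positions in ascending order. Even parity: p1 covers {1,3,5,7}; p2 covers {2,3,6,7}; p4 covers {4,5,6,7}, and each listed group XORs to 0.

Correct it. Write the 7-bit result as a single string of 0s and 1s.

0100101

s1 (pos 1,3,5,7): 0⊕0⊕1⊕1 = 0
s2 (pos 2,3,6,7): 1⊕0⊕0⊕1 = 0
s4 (pos 4,5,6,7): 1⊕1⊕0⊕1 = 1
Syndrome s4…s1 = 100 → error at position 4.
Flip position 4: 0101101 → 0100101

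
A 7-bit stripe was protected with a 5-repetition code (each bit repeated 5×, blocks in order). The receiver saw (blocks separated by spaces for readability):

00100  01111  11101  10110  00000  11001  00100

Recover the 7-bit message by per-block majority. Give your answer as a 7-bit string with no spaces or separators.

Block 1 (00100): 1 one → 0
Block 2 (01111): 4 ones → 1
Block 3 (11101): 4 ones → 1
Block 4 (10110): 3 ones → 1
Block 5 (00000): 0 ones → 0
Block 6 (11001): 3 ones → 1
Block 7 (00100): 1 one → 0

0111010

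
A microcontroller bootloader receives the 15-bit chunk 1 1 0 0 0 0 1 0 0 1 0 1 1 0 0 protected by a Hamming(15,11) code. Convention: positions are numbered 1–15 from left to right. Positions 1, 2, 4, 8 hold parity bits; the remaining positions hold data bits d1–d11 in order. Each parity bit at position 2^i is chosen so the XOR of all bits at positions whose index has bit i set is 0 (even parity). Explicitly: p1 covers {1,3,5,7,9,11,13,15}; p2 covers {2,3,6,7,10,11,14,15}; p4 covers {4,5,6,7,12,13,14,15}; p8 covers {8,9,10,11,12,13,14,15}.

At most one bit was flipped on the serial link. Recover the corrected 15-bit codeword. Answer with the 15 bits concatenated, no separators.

s1 (pos 1,3,5,7,9,11,13,15): 1⊕0⊕0⊕1⊕0⊕0⊕1⊕0 = 1
s2 (pos 2,3,6,7,10,11,14,15): 1⊕0⊕0⊕1⊕1⊕0⊕0⊕0 = 1
s4 (pos 4,5,6,7,12,13,14,15): 0⊕0⊕0⊕1⊕1⊕1⊕0⊕0 = 1
s8 (pos 8,9,10,11,12,13,14,15): 0⊕0⊕1⊕0⊕1⊕1⊕0⊕0 = 1
Syndrome s8…s1 = 1111 → error at position 15.
Flip position 15: 110000100101100 → 110000100101101

110000100101101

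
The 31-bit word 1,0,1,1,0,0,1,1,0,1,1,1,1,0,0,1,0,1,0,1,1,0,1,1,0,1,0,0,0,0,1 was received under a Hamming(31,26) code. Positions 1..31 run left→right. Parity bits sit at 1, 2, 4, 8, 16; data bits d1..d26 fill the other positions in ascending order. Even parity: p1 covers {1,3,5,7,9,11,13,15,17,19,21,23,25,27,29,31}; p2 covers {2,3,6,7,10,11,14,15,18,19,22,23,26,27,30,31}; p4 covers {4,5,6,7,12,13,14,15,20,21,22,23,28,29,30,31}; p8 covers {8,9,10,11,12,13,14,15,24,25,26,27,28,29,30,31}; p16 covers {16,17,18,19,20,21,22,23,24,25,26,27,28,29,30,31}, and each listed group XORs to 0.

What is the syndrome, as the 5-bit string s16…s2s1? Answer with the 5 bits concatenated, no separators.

s1 (pos 1,3,5,7,9,11,13,15,17,19,21,23,25,27,29,31): 1⊕1⊕0⊕1⊕0⊕1⊕1⊕0⊕0⊕0⊕1⊕1⊕0⊕0⊕0⊕1 = 0
s2 (pos 2,3,6,7,10,11,14,15,18,19,22,23,26,27,30,31): 0⊕1⊕0⊕1⊕1⊕1⊕0⊕0⊕1⊕0⊕0⊕1⊕1⊕0⊕0⊕1 = 0
s4 (pos 4,5,6,7,12,13,14,15,20,21,22,23,28,29,30,31): 1⊕0⊕0⊕1⊕1⊕1⊕0⊕0⊕1⊕1⊕0⊕1⊕0⊕0⊕0⊕1 = 0
s8 (pos 8,9,10,11,12,13,14,15,24,25,26,27,28,29,30,31): 1⊕0⊕1⊕1⊕1⊕1⊕0⊕0⊕1⊕0⊕1⊕0⊕0⊕0⊕0⊕1 = 0
s16 (pos 16,17,18,19,20,21,22,23,24,25,26,27,28,29,30,31): 1⊕0⊕1⊕0⊕1⊕1⊕0⊕1⊕1⊕0⊕1⊕0⊕0⊕0⊕0⊕1 = 0
Syndrome s16…s1 = 00000 → no error.

00000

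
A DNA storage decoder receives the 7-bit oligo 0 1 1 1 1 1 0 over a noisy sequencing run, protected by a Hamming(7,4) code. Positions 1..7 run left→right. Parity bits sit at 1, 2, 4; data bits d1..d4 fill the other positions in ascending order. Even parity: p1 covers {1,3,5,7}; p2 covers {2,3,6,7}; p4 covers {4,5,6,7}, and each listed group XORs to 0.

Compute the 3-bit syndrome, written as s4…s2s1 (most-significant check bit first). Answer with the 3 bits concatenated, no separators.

s1 (pos 1,3,5,7): 0⊕1⊕1⊕0 = 0
s2 (pos 2,3,6,7): 1⊕1⊕1⊕0 = 1
s4 (pos 4,5,6,7): 1⊕1⊕1⊕0 = 1
Syndrome s4…s1 = 110 → error at position 6.

110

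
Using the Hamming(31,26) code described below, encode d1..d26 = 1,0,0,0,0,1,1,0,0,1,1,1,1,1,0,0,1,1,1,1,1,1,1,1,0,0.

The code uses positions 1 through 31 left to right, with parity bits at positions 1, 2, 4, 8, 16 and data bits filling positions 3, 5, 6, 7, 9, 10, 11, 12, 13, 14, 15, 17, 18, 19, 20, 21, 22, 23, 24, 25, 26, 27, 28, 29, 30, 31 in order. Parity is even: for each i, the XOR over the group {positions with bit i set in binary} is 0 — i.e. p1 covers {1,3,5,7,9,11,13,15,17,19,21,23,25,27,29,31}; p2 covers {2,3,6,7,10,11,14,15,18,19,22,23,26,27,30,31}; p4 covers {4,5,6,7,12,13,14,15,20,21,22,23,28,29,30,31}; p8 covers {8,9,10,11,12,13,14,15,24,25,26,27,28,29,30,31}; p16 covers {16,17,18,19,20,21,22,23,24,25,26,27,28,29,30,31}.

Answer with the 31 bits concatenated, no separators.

1110000001100111111001111111100

Place data at non-parity positions: p1 p2 1 p4 0 0 0 p8 0 1 1 0 0 1 1 p16 1 1 1 0 0 1 1 1 1 1 1 1 1 0 0
p1 (pos 1,3,5,7,9,11,13,15,17,19,21,23,25,27,29,31): XOR of data positions = 1⊕0⊕0⊕0⊕1⊕0⊕1⊕1⊕1⊕0⊕1⊕1⊕1⊕1⊕0 = 1
p2 (pos 2,3,6,7,10,11,14,15,18,19,22,23,26,27,30,31): XOR of data positions = 1⊕0⊕0⊕1⊕1⊕1⊕1⊕1⊕1⊕1⊕1⊕1⊕1⊕0⊕0 = 1
p4 (pos 4,5,6,7,12,13,14,15,20,21,22,23,28,29,30,31): XOR of data positions = 0⊕0⊕0⊕0⊕0⊕1⊕1⊕0⊕0⊕1⊕1⊕1⊕1⊕0⊕0 = 0
p8 (pos 8,9,10,11,12,13,14,15,24,25,26,27,28,29,30,31): XOR of data positions = 0⊕1⊕1⊕0⊕0⊕1⊕1⊕1⊕1⊕1⊕1⊕1⊕1⊕0⊕0 = 0
p16 (pos 16,17,18,19,20,21,22,23,24,25,26,27,28,29,30,31): XOR of data positions = 1⊕1⊕1⊕0⊕0⊕1⊕1⊕1⊕1⊕1⊕1⊕1⊕1⊕0⊕0 = 1
Codeword: 1110000001100111111001111111100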